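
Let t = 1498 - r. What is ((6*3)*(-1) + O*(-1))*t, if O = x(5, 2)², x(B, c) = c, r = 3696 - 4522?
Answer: -51128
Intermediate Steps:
r = -826
O = 4 (O = 2² = 4)
t = 2324 (t = 1498 - 1*(-826) = 1498 + 826 = 2324)
((6*3)*(-1) + O*(-1))*t = ((6*3)*(-1) + 4*(-1))*2324 = (18*(-1) - 4)*2324 = (-18 - 4)*2324 = -22*2324 = -51128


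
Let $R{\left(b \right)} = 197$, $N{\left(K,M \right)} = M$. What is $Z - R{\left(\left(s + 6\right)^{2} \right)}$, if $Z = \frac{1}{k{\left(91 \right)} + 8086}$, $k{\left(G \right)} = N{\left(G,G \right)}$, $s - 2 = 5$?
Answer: $- \frac{1610868}{8177} \approx -197.0$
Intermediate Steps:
$s = 7$ ($s = 2 + 5 = 7$)
$k{\left(G \right)} = G$
$Z = \frac{1}{8177}$ ($Z = \frac{1}{91 + 8086} = \frac{1}{8177} \approx 0.00012229$)
$Z - R{\left(\left(s + 6\right)^{2} \right)} = \frac{1}{8177} - 197 = - \frac{1610868}{8177}$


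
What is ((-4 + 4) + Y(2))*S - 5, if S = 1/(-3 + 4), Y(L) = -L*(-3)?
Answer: 1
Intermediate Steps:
Y(L) = 3*L
S = 1 (S = 1/1 = 1)
((-4 + 4) + Y(2))*S - 5 = ((-4 + 4) + 3*2)*1 - 5 = (0 + 6)*1 - 5 = 6*1 - 5 = 6 - 5 = 1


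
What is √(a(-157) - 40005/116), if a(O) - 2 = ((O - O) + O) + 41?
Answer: I*√1543641/58 ≈ 21.421*I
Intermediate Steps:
a(O) = 43 + O (a(O) = 2 + (((O - O) + O) + 41) = 2 + ((0 + O) + 41) = 2 + (O + 41) = 2 + (41 + O) = 43 + O)
√(a(-157) - 40005/116) = √((43 - 157) - 40005/116) = √(-114 - 40005*1/116) = √(-114 - 40005/116) = √(-53229/116) = I*√1543641/58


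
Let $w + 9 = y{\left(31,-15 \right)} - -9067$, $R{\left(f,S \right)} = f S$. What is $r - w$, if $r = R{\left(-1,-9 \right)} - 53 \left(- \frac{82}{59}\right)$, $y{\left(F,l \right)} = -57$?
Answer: $- \frac{526182}{59} \approx -8918.3$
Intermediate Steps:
$R{\left(f,S \right)} = S f$
$w = 9001$ ($w = -9 - -9010 = -9 + \left(-57 + 9067\right) = -9 + 9010 = 9001$)
$r = \frac{4877}{59}$ ($r = \left(-9\right) \left(-1\right) - 53 \left(- \frac{82}{59}\right) = 9 - 53 \left(\left(-82\right) \frac{1}{59}\right) = 9 - - \frac{4346}{59} = 9 + \frac{4346}{59} = \frac{4877}{59} \approx 82.661$)
$r - w = \frac{4877}{59} - 9001 = - \frac{526182}{59}$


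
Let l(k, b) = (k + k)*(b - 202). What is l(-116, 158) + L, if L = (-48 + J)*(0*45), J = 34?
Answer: 10208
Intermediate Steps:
l(k, b) = 2*k*(-202 + b) (l(k, b) = (2*k)*(-202 + b) = 2*k*(-202 + b))
L = 0 (L = (-48 + 34)*(0*45) = -14*0 = 0)
l(-116, 158) + L = 2*(-116)*(-202 + 158) + 0 = 2*(-116)*(-44) + 0 = 10208 + 0 = 10208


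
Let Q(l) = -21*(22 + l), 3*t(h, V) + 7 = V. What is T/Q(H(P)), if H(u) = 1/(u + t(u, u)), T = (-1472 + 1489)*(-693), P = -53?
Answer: 13651/535 ≈ 25.516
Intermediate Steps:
t(h, V) = -7/3 + V/3
T = -11781 (T = 17*(-693) = -11781)
H(u) = 1/(-7/3 + 4*u/3) (H(u) = 1/(u + (-7/3 + u/3)) = 1/(-7/3 + 4*u/3))
Q(l) = -462 - 21*l
T/Q(H(P)) = -11781/(-462 - 63/(-7 + 4*(-53))) = -11781/(-462 - 63/(-7 - 212)) = -11781/(-462 - 63/(-219)) = -11781/(-462 - 63*(-1)/219) = -11781/(-462 - 21*(-1/73)) = -11781/(-462 + 21/73) = -11781/(-33705/73) = -11781*(-73/33705) = 13651/535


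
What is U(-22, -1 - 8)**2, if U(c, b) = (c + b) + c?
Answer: 2809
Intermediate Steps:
U(c, b) = b + 2*c (U(c, b) = (b + c) + c = b + 2*c)
U(-22, -1 - 8)**2 = ((-1 - 8) + 2*(-22))**2 = (-9 - 44)**2 = (-53)**2 = 2809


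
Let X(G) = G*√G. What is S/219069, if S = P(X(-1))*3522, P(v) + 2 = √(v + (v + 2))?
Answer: -2348/73023 + 1174*√(2 - 2*I)/73023 ≈ -0.007174 - 0.010347*I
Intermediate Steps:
X(G) = G^(3/2)
P(v) = -2 + √(2 + 2*v) (P(v) = -2 + √(v + (v + 2)) = -2 + √(v + (2 + v)) = -2 + √(2 + 2*v))
S = -7044 + 3522*√(2 - 2*I) (S = (-2 + √(2 + 2*(-1)^(3/2)))*3522 = (-2 + √(2 + 2*(-I)))*3522 = (-2 + √(2 - 2*I))*3522 = -7044 + 3522*√(2 - 2*I) ≈ -1571.6 - 2266.7*I)
S/219069 = (-7044 + 3522*√(2 - 2*I))/219069 = (-7044 + 3522*√(2 - 2*I))*(1/219069) = -2348/73023 + 1174*√(2 - 2*I)/73023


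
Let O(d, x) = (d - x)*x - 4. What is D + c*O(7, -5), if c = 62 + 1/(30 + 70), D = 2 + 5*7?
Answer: -98291/25 ≈ -3931.6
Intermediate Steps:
O(d, x) = -4 + x*(d - x) (O(d, x) = x*(d - x) - 4 = -4 + x*(d - x))
D = 37 (D = 2 + 35 = 37)
c = 6201/100 (c = 62 + 1/100 = 6201/100 ≈ 62.010)
D + c*O(7, -5) = 37 + 6201*(-4 - 1*(-5)² + 7*(-5))/100 = 37 + 6201*(-4 - 1*25 - 35)/100 = 37 + 6201*(-4 - 25 - 35)/100 = 37 + (6201/100)*(-64) = 37 - 99216/25 = -98291/25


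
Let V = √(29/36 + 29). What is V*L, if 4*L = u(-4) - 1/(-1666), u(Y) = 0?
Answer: √1073/39984 ≈ 0.00081924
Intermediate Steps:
L = 1/6664 (L = (0 - 1/(-1666))/4 = (0 - 1*(-1/1666))/4 = (0 + 1/1666)/4 = (¼)*(1/1666) = 1/6664 ≈ 0.00015006)
V = √1073/6 (V = √(29*(1/36) + 29) = √(29/36 + 29) = √(1073/36) = √1073/6 ≈ 5.4594)
V*L = (√1073/6)*(1/6664) = √1073/39984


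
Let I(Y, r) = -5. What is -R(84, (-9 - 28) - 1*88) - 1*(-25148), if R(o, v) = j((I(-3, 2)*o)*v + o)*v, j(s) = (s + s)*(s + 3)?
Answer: 691308727148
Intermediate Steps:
j(s) = 2*s*(3 + s) (j(s) = (2*s)*(3 + s) = 2*s*(3 + s))
R(o, v) = 2*v*(o - 5*o*v)*(3 + o - 5*o*v) (R(o, v) = (2*((-5*o)*v + o)*(3 + ((-5*o)*v + o)))*v = (2*(-5*o*v + o)*(3 + (-5*o*v + o)))*v = (2*(o - 5*o*v)*(3 + (o - 5*o*v)))*v = (2*(o - 5*o*v)*(3 + o - 5*o*v))*v = 2*v*(o - 5*o*v)*(3 + o - 5*o*v))
-R(84, (-9 - 28) - 1*88) - 1*(-25148) = -2*84*((-9 - 28) - 1*88)*(1 - 5*((-9 - 28) - 1*88))*(3 + 84*(1 - 5*((-9 - 28) - 1*88))) - 1*(-25148) = -2*84*(-37 - 88)*(1 - 5*(-37 - 88))*(3 + 84*(1 - 5*(-37 - 88))) + 25148 = -2*84*(-125)*(1 - 5*(-125))*(3 + 84*(1 - 5*(-125))) + 25148 = -2*84*(-125)*(1 + 625)*(3 + 84*(1 + 625)) + 25148 = -2*84*(-125)*626*(3 + 84*626) + 25148 = -2*84*(-125)*626*(3 + 52584) + 25148 = -2*84*(-125)*626*52587 + 25148 = -1*(-691308702000) + 25148 = 691308702000 + 25148 = 691308727148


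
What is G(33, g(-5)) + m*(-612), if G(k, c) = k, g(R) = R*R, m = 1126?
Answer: -689079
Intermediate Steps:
g(R) = R**2
G(33, g(-5)) + m*(-612) = 33 + 1126*(-612) = 33 - 689112 = -689079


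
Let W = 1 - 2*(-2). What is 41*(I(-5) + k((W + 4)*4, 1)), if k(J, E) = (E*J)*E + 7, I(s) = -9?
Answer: 1394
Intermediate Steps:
W = 5 (W = 1 + 4 = 5)
k(J, E) = 7 + J*E² (k(J, E) = J*E² + 7 = 7 + J*E²)
41*(I(-5) + k((W + 4)*4, 1)) = 41*(-9 + (7 + ((5 + 4)*4)*1²)) = 41*(-9 + (7 + (9*4)*1)) = 41*(-9 + (7 + 36*1)) = 41*(-9 + (7 + 36)) = 41*(-9 + 43) = 41*34 = 1394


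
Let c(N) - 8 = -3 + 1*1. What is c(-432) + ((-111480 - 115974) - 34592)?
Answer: -262040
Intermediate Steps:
c(N) = 6 (c(N) = 8 + (-3 + 1*1) = 8 + (-3 + 1) = 8 - 2 = 6)
c(-432) + ((-111480 - 115974) - 34592) = 6 + ((-111480 - 115974) - 34592) = 6 + (-227454 - 34592) = 6 - 262046 = -262040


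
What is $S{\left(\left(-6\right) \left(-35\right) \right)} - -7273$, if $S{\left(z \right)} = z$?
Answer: $7483$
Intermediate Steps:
$S{\left(\left(-6\right) \left(-35\right) \right)} - -7273 = \left(-6\right) \left(-35\right) - -7273 = 210 + 7273 = 7483$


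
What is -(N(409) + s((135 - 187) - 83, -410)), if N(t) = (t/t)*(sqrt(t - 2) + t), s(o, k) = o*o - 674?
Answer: -17960 - sqrt(407) ≈ -17980.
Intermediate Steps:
s(o, k) = -674 + o**2 (s(o, k) = o**2 - 674 = -674 + o**2)
N(t) = t + sqrt(-2 + t) (N(t) = 1*(sqrt(-2 + t) + t) = 1*(t + sqrt(-2 + t)) = t + sqrt(-2 + t))
-(N(409) + s((135 - 187) - 83, -410)) = -((409 + sqrt(-2 + 409)) + (-674 + ((135 - 187) - 83)**2)) = -((409 + sqrt(407)) + (-674 + (-52 - 83)**2)) = -((409 + sqrt(407)) + (-674 + (-135)**2)) = -((409 + sqrt(407)) + (-674 + 18225)) = -((409 + sqrt(407)) + 17551) = -(17960 + sqrt(407)) = -17960 - sqrt(407)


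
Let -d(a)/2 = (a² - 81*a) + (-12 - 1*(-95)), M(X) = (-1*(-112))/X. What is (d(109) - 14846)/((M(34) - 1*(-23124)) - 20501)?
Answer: -358972/44647 ≈ -8.0402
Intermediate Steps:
M(X) = 112/X
d(a) = -166 - 2*a² + 162*a (d(a) = -2*((a² - 81*a) + (-12 - 1*(-95))) = -2*((a² - 81*a) + (-12 + 95)) = -2*((a² - 81*a) + 83) = -2*(83 + a² - 81*a) = -166 - 2*a² + 162*a)
(d(109) - 14846)/((M(34) - 1*(-23124)) - 20501) = ((-166 - 2*109² + 162*109) - 14846)/((112/34 - 1*(-23124)) - 20501) = ((-166 - 2*11881 + 17658) - 14846)/((112*(1/34) + 23124) - 20501) = ((-166 - 23762 + 17658) - 14846)/((56/17 + 23124) - 20501) = (-6270 - 14846)/(393164/17 - 20501) = -21116/44647/17 = -21116*17/44647 = -358972/44647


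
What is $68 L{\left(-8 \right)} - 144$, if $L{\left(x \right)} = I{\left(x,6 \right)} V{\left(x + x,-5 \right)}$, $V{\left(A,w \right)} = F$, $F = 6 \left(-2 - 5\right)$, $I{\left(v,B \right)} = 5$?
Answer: $-14424$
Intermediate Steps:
$F = -42$ ($F = 6 \left(-7\right) = -42$)
$V{\left(A,w \right)} = -42$
$L{\left(x \right)} = -210$ ($L{\left(x \right)} = 5 \left(-42\right) = -210$)
$68 L{\left(-8 \right)} - 144 = 68 \left(-210\right) - 144 = -14280 - 144 = -14424$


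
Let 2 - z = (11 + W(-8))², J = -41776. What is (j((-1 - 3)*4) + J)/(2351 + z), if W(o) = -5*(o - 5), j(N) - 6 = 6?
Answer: 41764/3423 ≈ 12.201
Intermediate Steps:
j(N) = 12 (j(N) = 6 + 6 = 12)
W(o) = 25 - 5*o (W(o) = -5*(-5 + o) = 25 - 5*o)
z = -5774 (z = 2 - (11 + (25 - 5*(-8)))² = 2 - (11 + (25 + 40))² = 2 - (11 + 65)² = 2 - 1*76² = 2 - 1*5776 = 2 - 5776 = -5774)
(j((-1 - 3)*4) + J)/(2351 + z) = (12 - 41776)/(2351 - 5774) = -41764/(-3423) = -41764*(-1/3423) = 41764/3423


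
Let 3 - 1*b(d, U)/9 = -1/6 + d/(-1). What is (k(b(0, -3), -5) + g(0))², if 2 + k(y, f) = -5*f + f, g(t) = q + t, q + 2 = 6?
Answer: 484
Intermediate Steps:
q = 4 (q = -2 + 6 = 4)
b(d, U) = 57/2 + 9*d (b(d, U) = 27 - 9*(-1/6 + d/(-1)) = 27 - 9*(-1*⅙ + d*(-1)) = 27 - 9*(-⅙ - d) = 27 + (3/2 + 9*d) = 57/2 + 9*d)
g(t) = 4 + t
k(y, f) = -2 - 4*f (k(y, f) = -2 + (-5*f + f) = -2 - 4*f)
(k(b(0, -3), -5) + g(0))² = ((-2 - 4*(-5)) + (4 + 0))² = ((-2 + 20) + 4)² = (18 + 4)² = 22² = 484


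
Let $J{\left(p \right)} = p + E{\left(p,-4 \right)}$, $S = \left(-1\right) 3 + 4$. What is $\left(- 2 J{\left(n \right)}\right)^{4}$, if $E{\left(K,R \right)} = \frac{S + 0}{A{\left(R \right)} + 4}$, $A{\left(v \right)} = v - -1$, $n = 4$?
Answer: $10000$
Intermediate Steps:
$S = 1$ ($S = -3 + 4 = 1$)
$A{\left(v \right)} = 1 + v$ ($A{\left(v \right)} = v + 1 = 1 + v$)
$E{\left(K,R \right)} = \frac{1}{5 + R}$ ($E{\left(K,R \right)} = \frac{1 + 0}{\left(1 + R\right) + 4} = 1 \frac{1}{5 + R} = \frac{1}{5 + R}$)
$J{\left(p \right)} = 1 + p$ ($J{\left(p \right)} = p + \frac{1}{5 - 4} = p + 1^{-1} = p + 1 = 1 + p$)
$\left(- 2 J{\left(n \right)}\right)^{4} = \left(- 2 \left(1 + 4\right)\right)^{4} = \left(\left(-2\right) 5\right)^{4} = \left(-10\right)^{4} = 10000$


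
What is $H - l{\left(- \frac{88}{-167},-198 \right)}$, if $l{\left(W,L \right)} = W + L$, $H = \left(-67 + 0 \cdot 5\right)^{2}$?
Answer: $\frac{782641}{167} \approx 4686.5$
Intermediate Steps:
$H = 4489$ ($H = \left(-67 + 0\right)^{2} = \left(-67\right)^{2} = 4489$)
$l{\left(W,L \right)} = L + W$
$H - l{\left(- \frac{88}{-167},-198 \right)} = 4489 - \left(-198 - \frac{88}{-167}\right) = 4489 - \left(-198 - - \frac{88}{167}\right) = 4489 - \left(-198 + \frac{88}{167}\right) = 4489 - - \frac{32978}{167} = 4489 + \frac{32978}{167} = \frac{782641}{167}$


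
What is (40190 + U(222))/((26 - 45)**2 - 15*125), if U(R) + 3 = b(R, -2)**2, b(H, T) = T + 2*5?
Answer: -40251/1514 ≈ -26.586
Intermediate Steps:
b(H, T) = 10 + T (b(H, T) = T + 10 = 10 + T)
U(R) = 61 (U(R) = -3 + (10 - 2)**2 = -3 + 8**2 = -3 + 64 = 61)
(40190 + U(222))/((26 - 45)**2 - 15*125) = (40190 + 61)/((26 - 45)**2 - 15*125) = 40251/((-19)**2 - 1875) = 40251/(361 - 1875) = 40251/(-1514) = 40251*(-1/1514) = -40251/1514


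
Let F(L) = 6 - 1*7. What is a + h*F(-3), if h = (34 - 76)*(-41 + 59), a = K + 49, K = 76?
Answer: 881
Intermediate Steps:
F(L) = -1 (F(L) = 6 - 7 = -1)
a = 125 (a = 76 + 49 = 125)
h = -756 (h = -42*18 = -756)
a + h*F(-3) = 125 - 756*(-1) = 125 + 756 = 881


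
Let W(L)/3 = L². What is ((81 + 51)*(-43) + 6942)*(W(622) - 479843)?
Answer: 861904194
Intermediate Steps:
W(L) = 3*L²
((81 + 51)*(-43) + 6942)*(W(622) - 479843) = ((81 + 51)*(-43) + 6942)*(3*622² - 479843) = (132*(-43) + 6942)*(3*386884 - 479843) = (-5676 + 6942)*(1160652 - 479843) = 1266*680809 = 861904194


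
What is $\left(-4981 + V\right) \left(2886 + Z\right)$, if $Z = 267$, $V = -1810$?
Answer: $-21412023$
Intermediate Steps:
$\left(-4981 + V\right) \left(2886 + Z\right) = \left(-4981 - 1810\right) \left(2886 + 267\right) = \left(-6791\right) 3153 = -21412023$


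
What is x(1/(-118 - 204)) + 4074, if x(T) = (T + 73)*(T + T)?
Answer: 211180803/51842 ≈ 4073.5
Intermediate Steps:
x(T) = 2*T*(73 + T) (x(T) = (73 + T)*(2*T) = 2*T*(73 + T))
x(1/(-118 - 204)) + 4074 = 2*(73 + 1/(-118 - 204))/(-118 - 204) + 4074 = 2*(73 + 1/(-322))/(-322) + 4074 = 2*(-1/322)*(73 - 1/322) + 4074 = 2*(-1/322)*(23505/322) + 4074 = -23505/51842 + 4074 = 211180803/51842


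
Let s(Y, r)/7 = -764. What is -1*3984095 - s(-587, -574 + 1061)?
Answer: -3978747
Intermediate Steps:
s(Y, r) = -5348 (s(Y, r) = 7*(-764) = -5348)
-1*3984095 - s(-587, -574 + 1061) = -1*3984095 - 1*(-5348) = -3984095 + 5348 = -3978747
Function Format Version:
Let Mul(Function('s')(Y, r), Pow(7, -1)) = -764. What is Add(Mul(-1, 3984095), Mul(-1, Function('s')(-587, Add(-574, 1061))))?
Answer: -3978747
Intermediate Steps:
Function('s')(Y, r) = -5348 (Function('s')(Y, r) = Mul(7, -764) = -5348)
Add(Mul(-1, 3984095), Mul(-1, Function('s')(-587, Add(-574, 1061)))) = Add(Mul(-1, 3984095), Mul(-1, -5348)) = Add(-3984095, 5348) = -3978747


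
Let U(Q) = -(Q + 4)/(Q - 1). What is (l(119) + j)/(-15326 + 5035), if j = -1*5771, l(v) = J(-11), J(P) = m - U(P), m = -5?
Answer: 69305/123492 ≈ 0.56121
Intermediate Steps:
U(Q) = -(4 + Q)/(-1 + Q)
J(P) = -5 - (-4 - P)/(-1 + P)
l(v) = -53/12 (l(v) = (9 - 4*(-11))/(-1 - 11) = (9 + 44)/(-12) = -1/12*53 = -53/12)
j = -5771
(l(119) + j)/(-15326 + 5035) = (-53/12 - 5771)/(-15326 + 5035) = -69305/12/(-10291) = -69305/12*(-1/10291) = 69305/123492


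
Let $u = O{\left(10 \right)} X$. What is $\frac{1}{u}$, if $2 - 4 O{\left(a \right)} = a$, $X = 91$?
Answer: $- \frac{1}{182} \approx -0.0054945$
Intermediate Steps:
$O{\left(a \right)} = \frac{1}{2} - \frac{a}{4}$
$u = -182$ ($u = \left(\frac{1}{2} - \frac{5}{2}\right) 91 = \left(-2\right) 91 = -182$)
$\frac{1}{u} = \frac{1}{-182} = - \frac{1}{182}$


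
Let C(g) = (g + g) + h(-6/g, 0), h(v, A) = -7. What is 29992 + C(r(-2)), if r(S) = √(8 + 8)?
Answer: 29993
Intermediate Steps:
r(S) = 4 (r(S) = √16 = 4)
C(g) = -7 + 2*g (C(g) = (g + g) - 7 = 2*g - 7 = -7 + 2*g)
29992 + C(r(-2)) = 29992 + (-7 + 2*4) = 29992 + (-7 + 8) = 29992 + 1 = 29993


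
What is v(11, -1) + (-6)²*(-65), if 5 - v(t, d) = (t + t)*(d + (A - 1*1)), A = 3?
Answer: -2357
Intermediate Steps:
v(t, d) = 5 - 2*t*(2 + d) (v(t, d) = 5 - (t + t)*(d + (3 - 1*1)) = 5 - 2*t*(d + (3 - 1)) = 5 - 2*t*(d + 2) = 5 - 2*t*(2 + d))
v(11, -1) + (-6)²*(-65) = (5 - 4*11 - 2*(-1)*11) + (-6)²*(-65) = (5 - 44 + 22) + 36*(-65) = -17 - 2340 = -2357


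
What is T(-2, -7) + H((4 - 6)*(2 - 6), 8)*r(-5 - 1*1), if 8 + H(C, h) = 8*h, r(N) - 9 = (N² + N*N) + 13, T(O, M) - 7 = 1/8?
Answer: 42169/8 ≈ 5271.1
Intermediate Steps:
T(O, M) = 57/8 (T(O, M) = 7 + 1/8 = 7 + ⅛ = 57/8)
r(N) = 22 + 2*N² (r(N) = 9 + ((N² + N*N) + 13) = 9 + ((N² + N²) + 13) = 9 + (2*N² + 13) = 9 + (13 + 2*N²) = 22 + 2*N²)
H(C, h) = -8 + 8*h
T(-2, -7) + H((4 - 6)*(2 - 6), 8)*r(-5 - 1*1) = 57/8 + (-8 + 8*8)*(22 + 2*(-5 - 1*1)²) = 57/8 + (-8 + 64)*(22 + 2*(-5 - 1)²) = 57/8 + 56*(22 + 2*(-6)²) = 57/8 + 56*(22 + 2*36) = 57/8 + 56*(22 + 72) = 57/8 + 56*94 = 57/8 + 5264 = 42169/8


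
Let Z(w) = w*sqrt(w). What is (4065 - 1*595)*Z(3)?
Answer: 10410*sqrt(3) ≈ 18031.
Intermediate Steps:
Z(w) = w**(3/2)
(4065 - 1*595)*Z(3) = (4065 - 1*595)*3**(3/2) = (4065 - 595)*(3*sqrt(3)) = 3470*(3*sqrt(3)) = 10410*sqrt(3)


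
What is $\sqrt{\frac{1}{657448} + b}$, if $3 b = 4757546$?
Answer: $\frac{\sqrt{1542293671750047546}}{986172} \approx 1259.3$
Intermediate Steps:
$b = \frac{4757546}{3}$ ($b = \frac{1}{3} \cdot 4757546 = \frac{4757546}{3} \approx 1.5858 \cdot 10^{6}$)
$\sqrt{\frac{1}{657448} + b} = \sqrt{\frac{1}{657448} + \frac{4757546}{3}} = \sqrt{\frac{3127839102611}{1972344}} = \frac{\sqrt{1542293671750047546}}{986172}$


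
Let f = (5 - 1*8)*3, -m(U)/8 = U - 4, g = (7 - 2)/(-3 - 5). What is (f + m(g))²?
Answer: 784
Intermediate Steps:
g = -5/8 (g = 5/(-8) = 5*(-⅛) = -5/8 ≈ -0.62500)
m(U) = 32 - 8*U (m(U) = -8*(U - 4) = -8*(-4 + U) = 32 - 8*U)
f = -9 (f = (5 - 8)*3 = -3*3 = -9)
(f + m(g))² = (-9 + (32 - 8*(-5/8)))² = (-9 + (32 + 5))² = (-9 + 37)² = 28² = 784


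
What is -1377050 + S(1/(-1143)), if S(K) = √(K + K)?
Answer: -1377050 + I*√254/381 ≈ -1.3771e+6 + 0.04183*I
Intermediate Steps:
S(K) = √2*√K (S(K) = √(2*K) = √2*√K)
-1377050 + S(1/(-1143)) = -1377050 + √2*√(1/(-1143)) = -1377050 + √2*√(-1/1143) = -1377050 + √2*(I*√127/381) = -1377050 + I*√254/381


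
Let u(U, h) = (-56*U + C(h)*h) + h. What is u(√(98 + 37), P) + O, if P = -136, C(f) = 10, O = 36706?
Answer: 35210 - 168*√15 ≈ 34559.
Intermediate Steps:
u(U, h) = -56*U + 11*h (u(U, h) = (-56*U + 10*h) + h = -56*U + 11*h)
u(√(98 + 37), P) + O = (-56*√(98 + 37) + 11*(-136)) + 36706 = (-168*√15 - 1496) + 36706 = (-1496 - 168*√15) + 36706 = 35210 - 168*√15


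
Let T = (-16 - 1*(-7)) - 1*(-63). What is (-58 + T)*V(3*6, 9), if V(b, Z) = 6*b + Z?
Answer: -468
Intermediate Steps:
V(b, Z) = Z + 6*b
T = 54 (T = (-16 + 7) + 63 = -9 + 63 = 54)
(-58 + T)*V(3*6, 9) = (-58 + 54)*(9 + 6*(3*6)) = -4*(9 + 6*18) = -4*(9 + 108) = -4*117 = -468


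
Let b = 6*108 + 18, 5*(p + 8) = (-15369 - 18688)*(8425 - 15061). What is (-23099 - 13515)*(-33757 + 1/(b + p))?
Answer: 139669029071157723/113002771 ≈ 1.2360e+9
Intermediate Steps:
p = 226002212/5 (p = -8 + ((-15369 - 18688)*(8425 - 15061))/5 = -8 + (-34057*(-6636))/5 = -8 + (⅕)*226002252 = -8 + 226002252/5 = 226002212/5 ≈ 4.5200e+7)
b = 666 (b = 648 + 18 = 666)
(-23099 - 13515)*(-33757 + 1/(b + p)) = (-23099 - 13515)*(-33757 + 1/(666 + 226002212/5)) = -36614*(-33757 + 1/(226005542/5)) = -36614*(-33757 + 5/226005542) = -36614*(-7629269081289/226005542) = 139669029071157723/113002771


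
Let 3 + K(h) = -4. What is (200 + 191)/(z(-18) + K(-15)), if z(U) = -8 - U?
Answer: 391/3 ≈ 130.33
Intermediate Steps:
K(h) = -7 (K(h) = -3 - 4 = -7)
(200 + 191)/(z(-18) + K(-15)) = (200 + 191)/((-8 - 1*(-18)) - 7) = 391/((-8 + 18) - 7) = 391/(10 - 7) = 391/3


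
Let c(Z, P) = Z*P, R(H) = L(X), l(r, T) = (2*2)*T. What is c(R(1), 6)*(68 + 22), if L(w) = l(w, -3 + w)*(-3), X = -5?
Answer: 51840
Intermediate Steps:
l(r, T) = 4*T
L(w) = 36 - 12*w (L(w) = (4*(-3 + w))*(-3) = (-12 + 4*w)*(-3) = 36 - 12*w)
R(H) = 96 (R(H) = 36 - 12*(-5) = 36 + 60 = 96)
c(Z, P) = P*Z
c(R(1), 6)*(68 + 22) = (6*96)*(68 + 22) = 576*90 = 51840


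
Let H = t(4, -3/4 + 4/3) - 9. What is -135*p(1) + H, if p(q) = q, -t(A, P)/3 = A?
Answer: -156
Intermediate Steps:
t(A, P) = -3*A
H = -21 (H = -3*4 - 9 = -12 - 9 = -21)
-135*p(1) + H = -135*1 - 21 = -135 - 21 = -156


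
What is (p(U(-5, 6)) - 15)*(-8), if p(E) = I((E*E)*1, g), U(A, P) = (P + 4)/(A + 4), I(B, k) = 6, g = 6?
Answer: 72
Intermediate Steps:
U(A, P) = (4 + P)/(4 + A)
p(E) = 6
(p(U(-5, 6)) - 15)*(-8) = (6 - 15)*(-8) = -9*(-8) = 72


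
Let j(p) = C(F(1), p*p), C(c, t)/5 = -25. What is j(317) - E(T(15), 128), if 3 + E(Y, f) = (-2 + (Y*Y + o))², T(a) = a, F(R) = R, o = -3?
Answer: -48522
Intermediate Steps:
C(c, t) = -125 (C(c, t) = 5*(-25) = -125)
j(p) = -125
E(Y, f) = -3 + (-5 + Y²)² (E(Y, f) = -3 + (-2 + (Y*Y - 3))² = -3 + (-2 + (Y² - 3))² = -3 + (-2 + (-3 + Y²))² = -3 + (-5 + Y²)²)
j(317) - E(T(15), 128) = -125 - (-3 + (-5 + 15²)²) = -125 - (-3 + (-5 + 225)²) = -125 - (-3 + 220²) = -125 - (-3 + 48400) = -125 - 1*48397 = -125 - 48397 = -48522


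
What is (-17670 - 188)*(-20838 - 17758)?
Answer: 689247368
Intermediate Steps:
(-17670 - 188)*(-20838 - 17758) = -17858*(-38596) = 689247368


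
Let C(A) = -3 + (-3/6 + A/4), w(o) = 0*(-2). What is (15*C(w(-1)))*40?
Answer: -2100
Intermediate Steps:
w(o) = 0
C(A) = -7/2 + A/4 (C(A) = -3 + (-3*⅙ + A*(¼)) = -3 + (-½ + A/4) = -7/2 + A/4)
(15*C(w(-1)))*40 = (15*(-7/2 + (¼)*0))*40 = (15*(-7/2 + 0))*40 = (15*(-7/2))*40 = -105/2*40 = -2100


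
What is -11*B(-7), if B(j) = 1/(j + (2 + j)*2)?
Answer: 11/17 ≈ 0.64706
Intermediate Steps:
B(j) = 1/(4 + 3*j) (B(j) = 1/(j + (4 + 2*j)) = 1/(4 + 3*j))
-11*B(-7) = -11/(4 + 3*(-7)) = -11/(4 - 21) = -11/(-17) = -11*(-1/17) = 11/17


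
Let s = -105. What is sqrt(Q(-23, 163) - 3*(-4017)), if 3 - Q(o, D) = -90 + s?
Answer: 3*sqrt(1361) ≈ 110.68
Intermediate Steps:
Q(o, D) = 198 (Q(o, D) = 3 - (-90 - 105) = 3 - 1*(-195) = 3 + 195 = 198)
sqrt(Q(-23, 163) - 3*(-4017)) = sqrt(198 - 3*(-4017)) = sqrt(198 + 12051) = sqrt(12249) = 3*sqrt(1361)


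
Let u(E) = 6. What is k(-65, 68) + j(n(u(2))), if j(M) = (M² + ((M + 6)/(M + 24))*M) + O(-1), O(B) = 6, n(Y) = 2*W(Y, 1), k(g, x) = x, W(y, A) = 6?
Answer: 224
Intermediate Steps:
n(Y) = 12 (n(Y) = 2*6 = 12)
j(M) = 6 + M² + M*(6 + M)/(24 + M) (j(M) = (M² + ((M + 6)/(M + 24))*M) + 6 = (M² + ((6 + M)/(24 + M))*M) + 6 = (M² + M*(6 + M)/(24 + M)) + 6 = 6 + M² + M*(6 + M)/(24 + M))
k(-65, 68) + j(n(u(2))) = 68 + (144 + 12³ + 12*12 + 25*12²)/(24 + 12) = 68 + (144 + 1728 + 144 + 25*144)/36 = 68 + (144 + 1728 + 144 + 3600)/36 = 68 + (1/36)*5616 = 68 + 156 = 224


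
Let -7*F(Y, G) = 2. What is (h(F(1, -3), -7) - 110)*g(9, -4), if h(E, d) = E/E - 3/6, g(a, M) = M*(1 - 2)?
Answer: -438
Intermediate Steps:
F(Y, G) = -2/7 (F(Y, G) = -⅐*2 = -2/7)
g(a, M) = -M (g(a, M) = M*(-1) = -M)
h(E, d) = ½ (h(E, d) = 1 - 3*⅙ = 1 - ½ = ½)
(h(F(1, -3), -7) - 110)*g(9, -4) = (½ - 110)*(-1*(-4)) = -219/2*4 = -438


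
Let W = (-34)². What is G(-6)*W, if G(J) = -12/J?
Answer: 2312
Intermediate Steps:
W = 1156
G(-6)*W = -12/(-6)*1156 = -12*(-⅙)*1156 = 2*1156 = 2312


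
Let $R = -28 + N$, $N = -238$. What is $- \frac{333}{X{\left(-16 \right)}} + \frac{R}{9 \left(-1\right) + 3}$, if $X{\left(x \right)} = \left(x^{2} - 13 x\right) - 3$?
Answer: $\frac{60314}{1383} \approx 43.611$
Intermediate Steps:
$X{\left(x \right)} = -3 + x^{2} - 13 x$
$R = -266$ ($R = -28 - 238 = -266$)
$- \frac{333}{X{\left(-16 \right)}} + \frac{R}{9 \left(-1\right) + 3} = - \frac{333}{-3 + \left(-16\right)^{2} - -208} - \frac{266}{9 \left(-1\right) + 3} = - \frac{333}{-3 + 256 + 208} - \frac{266}{-9 + 3} = - \frac{333}{461} - \frac{266}{-6} = \left(-333\right) \frac{1}{461} - - \frac{133}{3} = - \frac{333}{461} + \frac{133}{3} = \frac{60314}{1383}$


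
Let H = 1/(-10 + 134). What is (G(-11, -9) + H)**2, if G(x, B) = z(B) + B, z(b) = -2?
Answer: 1857769/15376 ≈ 120.82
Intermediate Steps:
H = 1/124 ≈ 0.0080645
G(x, B) = -2 + B
(G(-11, -9) + H)**2 = ((-2 - 9) + 1/124)**2 = (-11 + 1/124)**2 = (-1363/124)**2 = 1857769/15376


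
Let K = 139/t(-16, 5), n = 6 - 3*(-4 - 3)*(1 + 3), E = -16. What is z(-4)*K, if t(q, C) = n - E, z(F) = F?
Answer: -278/53 ≈ -5.2453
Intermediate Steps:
n = 90 (n = 6 - (-21)*4 = 6 - 3*(-28) = 6 + 84 = 90)
t(q, C) = 106 (t(q, C) = 90 - 1*(-16) = 90 + 16 = 106)
K = 139/106 ≈ 1.3113
z(-4)*K = -4*139/106 = -278/53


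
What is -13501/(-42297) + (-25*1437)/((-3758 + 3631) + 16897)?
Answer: -3748139/2056002 ≈ -1.8230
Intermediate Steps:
-13501/(-42297) + (-25*1437)/((-3758 + 3631) + 16897) = -13501*(-1/42297) - 35925/(-127 + 16897) = 587/1839 - 35925/16770 = 587/1839 - 35925*1/16770 = 587/1839 - 2395/1118 = -3748139/2056002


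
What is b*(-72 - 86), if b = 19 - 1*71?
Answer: 8216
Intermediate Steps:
b = -52 (b = 19 - 71 = -52)
b*(-72 - 86) = -52*(-72 - 86) = -52*(-158) = 8216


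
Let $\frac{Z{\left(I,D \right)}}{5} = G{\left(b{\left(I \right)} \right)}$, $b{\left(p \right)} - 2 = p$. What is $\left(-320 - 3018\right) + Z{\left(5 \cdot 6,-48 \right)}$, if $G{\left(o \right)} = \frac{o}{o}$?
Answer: $-3333$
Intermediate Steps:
$b{\left(p \right)} = 2 + p$
$G{\left(o \right)} = 1$
$Z{\left(I,D \right)} = 5$ ($Z{\left(I,D \right)} = 5 \cdot 1 = 5$)
$\left(-320 - 3018\right) + Z{\left(5 \cdot 6,-48 \right)} = \left(-320 - 3018\right) + 5 = -3338 + 5 = -3333$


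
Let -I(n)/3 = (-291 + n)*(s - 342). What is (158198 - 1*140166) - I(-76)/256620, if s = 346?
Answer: 385613953/21385 ≈ 18032.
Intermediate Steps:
I(n) = 3492 - 12*n (I(n) = -3*(-291 + n)*(346 - 342) = -3*(-291 + n)*4 = -3*(-1164 + 4*n) = 3492 - 12*n)
(158198 - 1*140166) - I(-76)/256620 = (158198 - 1*140166) - (3492 - 12*(-76))/256620 = (158198 - 140166) - (3492 + 912)/256620 = 18032 - 4404/256620 = 18032 - 1*367/21385 = 18032 - 367/21385 = 385613953/21385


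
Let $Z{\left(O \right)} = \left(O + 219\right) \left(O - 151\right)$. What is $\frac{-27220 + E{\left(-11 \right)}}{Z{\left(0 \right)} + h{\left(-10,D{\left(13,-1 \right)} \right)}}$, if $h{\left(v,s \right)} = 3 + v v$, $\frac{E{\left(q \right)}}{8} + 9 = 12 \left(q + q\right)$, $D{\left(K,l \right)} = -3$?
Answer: $\frac{14702}{16483} \approx 0.89195$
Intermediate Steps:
$E{\left(q \right)} = -72 + 192 q$ ($E{\left(q \right)} = -72 + 8 \cdot 12 \left(q + q\right) = -72 + 8 \cdot 12 \cdot 2 q = -72 + 8 \cdot 24 q = -72 + 192 q$)
$Z{\left(O \right)} = \left(-151 + O\right) \left(219 + O\right)$ ($Z{\left(O \right)} = \left(219 + O\right) \left(-151 + O\right) = \left(-151 + O\right) \left(219 + O\right)$)
$h{\left(v,s \right)} = 3 + v^{2}$
$\frac{-27220 + E{\left(-11 \right)}}{Z{\left(0 \right)} + h{\left(-10,D{\left(13,-1 \right)} \right)}} = \frac{-27220 + \left(-72 + 192 \left(-11\right)\right)}{\left(-33069 + 0^{2} + 68 \cdot 0\right) + \left(3 + \left(-10\right)^{2}\right)} = \frac{-27220 - 2184}{\left(-33069 + 0 + 0\right) + \left(3 + 100\right)} = \frac{-27220 - 2184}{-33069 + 103} = - \frac{29404}{-32966} = \left(-29404\right) \left(- \frac{1}{32966}\right) = \frac{14702}{16483}$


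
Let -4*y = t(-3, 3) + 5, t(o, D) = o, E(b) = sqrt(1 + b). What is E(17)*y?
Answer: -3*sqrt(2)/2 ≈ -2.1213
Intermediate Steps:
y = -1/2 (y = -(-3 + 5)/4 = -1/4*2 = -1/2 ≈ -0.50000)
E(17)*y = sqrt(1 + 17)*(-1/2) = sqrt(18)*(-1/2) = (3*sqrt(2))*(-1/2) = -3*sqrt(2)/2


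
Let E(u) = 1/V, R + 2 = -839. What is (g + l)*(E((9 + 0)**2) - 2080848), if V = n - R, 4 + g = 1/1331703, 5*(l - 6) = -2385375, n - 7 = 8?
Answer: 565817457123292443533/569968884 ≈ 9.9272e+11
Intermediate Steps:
n = 15 (n = 7 + 8 = 15)
l = -477069 (l = 6 + (1/5)*(-2385375) = 6 - 477075 = -477069)
R = -841 (R = -2 - 839 = -841)
g = -5326811/1331703 (g = -4 + 1/1331703 = -5326811/1331703 ≈ -4.0000)
V = 856 (V = 15 - 1*(-841) = 15 + 841 = 856)
E(u) = 1/856
(g + l)*(E((9 + 0)**2) - 2080848) = (-5326811/1331703 - 477069)*(1/856 - 2080848) = -635319545318/1331703*(-1781205887/856) = 565817457123292443533/569968884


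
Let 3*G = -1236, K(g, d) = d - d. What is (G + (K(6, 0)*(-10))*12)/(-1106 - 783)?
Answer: 412/1889 ≈ 0.21810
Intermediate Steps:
K(g, d) = 0
G = -412 (G = (1/3)*(-1236) = -412)
(G + (K(6, 0)*(-10))*12)/(-1106 - 783) = (-412 + (0*(-10))*12)/(-1106 - 783) = (-412 + 0*12)/(-1889) = (-412 + 0)*(-1/1889) = -412*(-1/1889) = 412/1889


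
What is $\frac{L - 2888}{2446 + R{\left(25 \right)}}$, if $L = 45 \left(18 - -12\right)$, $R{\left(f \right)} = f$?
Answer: $- \frac{1538}{2471} \approx -0.62242$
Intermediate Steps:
$L = 1350$ ($L = 45 \left(18 + 12\right) = 45 \cdot 30 = 1350$)
$\frac{L - 2888}{2446 + R{\left(25 \right)}} = \frac{1350 - 2888}{2446 + 25} = - \frac{1538}{2471}$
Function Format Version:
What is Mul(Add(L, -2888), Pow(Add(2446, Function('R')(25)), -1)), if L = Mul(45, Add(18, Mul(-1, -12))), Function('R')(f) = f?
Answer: Rational(-1538, 2471) ≈ -0.62242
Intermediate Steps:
L = 1350 (L = Mul(45, Add(18, 12)) = Mul(45, 30) = 1350)
Mul(Add(L, -2888), Pow(Add(2446, Function('R')(25)), -1)) = Mul(Add(1350, -2888), Pow(Add(2446, 25), -1)) = Mul(-1538, Pow(2471, -1)) = Mul(-1538, Rational(1, 2471)) = Rational(-1538, 2471)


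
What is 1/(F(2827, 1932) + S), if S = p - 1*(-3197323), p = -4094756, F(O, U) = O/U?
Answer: -1932/1733837729 ≈ -1.1143e-6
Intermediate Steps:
S = -897433 (S = -4094756 - 1*(-3197323) = -4094756 + 3197323 = -897433)
1/(F(2827, 1932) + S) = 1/(2827/1932 - 897433) = 1/(-1733837729/1932) = -1932/1733837729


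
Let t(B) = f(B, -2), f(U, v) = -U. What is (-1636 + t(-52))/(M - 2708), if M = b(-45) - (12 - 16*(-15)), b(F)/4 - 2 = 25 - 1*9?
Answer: 198/361 ≈ 0.54848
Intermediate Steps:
b(F) = 72 (b(F) = 8 + 4*(25 - 1*9) = 8 + 4*(25 - 9) = 8 + 4*16 = 8 + 64 = 72)
t(B) = -B
M = -180 (M = 72 - (12 - 16*(-15)) = 72 - (12 + 240) = 72 - 1*252 = 72 - 252 = -180)
(-1636 + t(-52))/(M - 2708) = (-1636 - 1*(-52))/(-180 - 2708) = (-1636 + 52)/(-2888) = -1584*(-1/2888) = 198/361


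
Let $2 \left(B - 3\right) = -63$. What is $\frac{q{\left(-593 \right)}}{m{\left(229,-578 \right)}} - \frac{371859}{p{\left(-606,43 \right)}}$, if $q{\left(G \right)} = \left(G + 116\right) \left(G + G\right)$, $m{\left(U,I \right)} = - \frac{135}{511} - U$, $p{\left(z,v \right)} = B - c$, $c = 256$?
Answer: $- \frac{38679612213}{33330313} \approx -1160.5$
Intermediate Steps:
$B = - \frac{57}{2}$ ($B = 3 + \frac{1}{2} \left(-63\right) = 3 - \frac{63}{2} = - \frac{57}{2} \approx -28.5$)
$p{\left(z,v \right)} = - \frac{569}{2}$ ($p{\left(z,v \right)} = - \frac{57}{2} - 256 = - \frac{569}{2}$)
$m{\left(U,I \right)} = - \frac{135}{511} - U$ ($m{\left(U,I \right)} = \left(-135\right) \frac{1}{511} - U = - \frac{135}{511} - U$)
$q{\left(G \right)} = 2 G \left(116 + G\right)$ ($q{\left(G \right)} = \left(116 + G\right) 2 G = 2 G \left(116 + G\right)$)
$\frac{q{\left(-593 \right)}}{m{\left(229,-578 \right)}} - \frac{371859}{p{\left(-606,43 \right)}} = \frac{2 \left(-593\right) \left(116 - 593\right)}{- \frac{135}{511} - 229} - \frac{371859}{- \frac{569}{2}} = \frac{2 \left(-593\right) \left(-477\right)}{- \frac{135}{511} - 229} - - \frac{743718}{569} = \frac{565722}{- \frac{117154}{511}} + \frac{743718}{569} = 565722 \left(- \frac{511}{117154}\right) + \frac{743718}{569} = - \frac{144541971}{58577} + \frac{743718}{569} = - \frac{38679612213}{33330313}$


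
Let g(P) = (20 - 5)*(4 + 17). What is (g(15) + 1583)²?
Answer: 3602404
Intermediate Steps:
g(P) = 315 (g(P) = 15*21 = 315)
(g(15) + 1583)² = (315 + 1583)² = 1898² = 3602404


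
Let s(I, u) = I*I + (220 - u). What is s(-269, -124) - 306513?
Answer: -233808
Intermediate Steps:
s(I, u) = 220 + I² - u (s(I, u) = I² + (220 - u) = 220 + I² - u)
s(-269, -124) - 306513 = (220 + (-269)² - 1*(-124)) - 306513 = (220 + 72361 + 124) - 306513 = 72705 - 306513 = -233808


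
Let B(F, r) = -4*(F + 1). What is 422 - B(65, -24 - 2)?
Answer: 686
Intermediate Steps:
B(F, r) = -4 - 4*F (B(F, r) = -4*(1 + F) = -4 - 4*F)
422 - B(65, -24 - 2) = 422 - (-4 - 4*65) = 422 - (-4 - 260) = 422 - 1*(-264) = 422 + 264 = 686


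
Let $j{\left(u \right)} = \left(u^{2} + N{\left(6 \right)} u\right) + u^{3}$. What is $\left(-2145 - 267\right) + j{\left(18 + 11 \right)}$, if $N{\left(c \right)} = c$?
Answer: $22992$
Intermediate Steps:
$j{\left(u \right)} = u^{2} + u^{3} + 6 u$ ($j{\left(u \right)} = \left(u^{2} + 6 u\right) + u^{3} = u^{2} + u^{3} + 6 u$)
$\left(-2145 - 267\right) + j{\left(18 + 11 \right)} = \left(-2145 - 267\right) + \left(18 + 11\right) \left(6 + \left(18 + 11\right) + \left(18 + 11\right)^{2}\right) = -2412 + 29 \left(6 + 29 + 29^{2}\right) = -2412 + 29 \left(6 + 29 + 841\right) = -2412 + 29 \cdot 876 = -2412 + 25404 = 22992$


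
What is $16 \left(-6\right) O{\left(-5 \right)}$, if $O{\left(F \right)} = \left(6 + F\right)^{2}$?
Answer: $-96$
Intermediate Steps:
$16 \left(-6\right) O{\left(-5 \right)} = 16 \left(-6\right) \left(6 - 5\right)^{2} = - 96 \cdot 1^{2} = \left(-96\right) 1 = -96$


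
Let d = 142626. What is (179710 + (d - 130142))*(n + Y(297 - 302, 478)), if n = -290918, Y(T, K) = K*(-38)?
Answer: -59403705908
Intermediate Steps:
Y(T, K) = -38*K
(179710 + (d - 130142))*(n + Y(297 - 302, 478)) = (179710 + (142626 - 130142))*(-290918 - 38*478) = (179710 + 12484)*(-290918 - 18164) = 192194*(-309082) = -59403705908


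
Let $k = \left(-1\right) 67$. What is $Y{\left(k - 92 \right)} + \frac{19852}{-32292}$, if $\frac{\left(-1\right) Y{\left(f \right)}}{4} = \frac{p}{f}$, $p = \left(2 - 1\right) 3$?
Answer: $- \frac{230747}{427869} \approx -0.53929$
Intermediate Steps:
$k = -67$
$p = 3$ ($p = 1 \cdot 3 = 3$)
$Y{\left(f \right)} = - \frac{12}{f}$ ($Y{\left(f \right)} = - 4 \frac{3}{f} = - \frac{12}{f}$)
$Y{\left(k - 92 \right)} + \frac{19852}{-32292} = - \frac{12}{-67 - 92} + \frac{19852}{-32292} = - \frac{12}{-67 - 92} + 19852 \left(- \frac{1}{32292}\right) = - \frac{12}{-159} - \frac{4963}{8073} = \left(-12\right) \left(- \frac{1}{159}\right) - \frac{4963}{8073} = \frac{4}{53} - \frac{4963}{8073} = - \frac{230747}{427869}$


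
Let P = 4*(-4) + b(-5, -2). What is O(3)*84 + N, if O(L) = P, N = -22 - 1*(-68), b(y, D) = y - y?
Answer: -1298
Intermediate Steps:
b(y, D) = 0
N = 46 (N = -22 + 68 = 46)
P = -16 (P = 4*(-4) + 0 = -16 + 0 = -16)
O(L) = -16
O(3)*84 + N = -16*84 + 46 = -1344 + 46 = -1298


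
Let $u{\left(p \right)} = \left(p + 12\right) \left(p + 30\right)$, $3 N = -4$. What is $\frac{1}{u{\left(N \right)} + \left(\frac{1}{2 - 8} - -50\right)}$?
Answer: $\frac{18}{6401} \approx 0.0028121$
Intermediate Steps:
$N = - \frac{4}{3}$ ($N = \frac{1}{3} \left(-4\right) = - \frac{4}{3} \approx -1.3333$)
$u{\left(p \right)} = \left(12 + p\right) \left(30 + p\right)$
$\frac{1}{u{\left(N \right)} + \left(\frac{1}{2 - 8} - -50\right)} = \frac{1}{\left(360 + \left(- \frac{4}{3}\right)^{2} + 42 \left(- \frac{4}{3}\right)\right) + \left(\frac{1}{2 - 8} - -50\right)} = \frac{1}{\left(360 + \frac{16}{9} - 56\right) + \left(\frac{1}{-6} + 50\right)} = \frac{1}{\frac{2752}{9} + \left(- \frac{1}{6} + 50\right)} = \frac{1}{\frac{2752}{9} + \frac{299}{6}} = \frac{1}{\frac{6401}{18}} = \frac{18}{6401}$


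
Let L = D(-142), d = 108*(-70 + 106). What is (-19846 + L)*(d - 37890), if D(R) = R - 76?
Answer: 682216128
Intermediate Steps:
d = 3888 (d = 108*36 = 3888)
D(R) = -76 + R
L = -218 (L = -76 - 142 = -218)
(-19846 + L)*(d - 37890) = (-19846 - 218)*(3888 - 37890) = -20064*(-34002) = 682216128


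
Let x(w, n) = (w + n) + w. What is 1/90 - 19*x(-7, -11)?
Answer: 42751/90 ≈ 475.01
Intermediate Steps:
x(w, n) = n + 2*w (x(w, n) = (n + w) + w = n + 2*w)
1/90 - 19*x(-7, -11) = 1/90 - 19*(-11 + 2*(-7)) = 1/90 - 19*(-11 - 14) = 1/90 - 19*(-25) = 1/90 + 475 = 42751/90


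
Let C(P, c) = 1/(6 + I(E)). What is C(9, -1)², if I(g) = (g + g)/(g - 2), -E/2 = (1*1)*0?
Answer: 1/36 ≈ 0.027778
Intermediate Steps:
E = 0 (E = -2*1*1*0 = -2*0 = 0)
I(g) = 2*g/(-2 + g) (I(g) = (2*g)/(-2 + g) = 2*g/(-2 + g))
C(P, c) = ⅙ (C(P, c) = 1/(6 + 2*0/(-2 + 0)) = 1/(6 + 2*0/(-2)) = 1/(6 + 2*0*(-½)) = 1/(6 + 0) = 1/6 = ⅙)
C(9, -1)² = (⅙)² = 1/36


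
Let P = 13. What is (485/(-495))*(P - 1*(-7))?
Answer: -1940/99 ≈ -19.596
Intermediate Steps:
(485/(-495))*(P - 1*(-7)) = (485/(-495))*(13 - 1*(-7)) = (485*(-1/495))*(13 + 7) = -97/99*20 = -1940/99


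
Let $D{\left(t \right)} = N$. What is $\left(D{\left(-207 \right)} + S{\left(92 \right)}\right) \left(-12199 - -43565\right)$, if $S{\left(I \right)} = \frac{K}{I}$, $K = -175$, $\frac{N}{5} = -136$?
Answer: $- \frac{983873005}{46} \approx -2.1389 \cdot 10^{7}$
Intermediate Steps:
$N = -680$ ($N = 5 \left(-136\right) = -680$)
$D{\left(t \right)} = -680$
$S{\left(I \right)} = - \frac{175}{I}$
$\left(D{\left(-207 \right)} + S{\left(92 \right)}\right) \left(-12199 - -43565\right) = \left(-680 - \frac{175}{92}\right) \left(-12199 - -43565\right) = \left(-680 - \frac{175}{92}\right) \left(-12199 + 43565\right) = \left(-680 - \frac{175}{92}\right) 31366 = \left(- \frac{62735}{92}\right) 31366 = - \frac{983873005}{46}$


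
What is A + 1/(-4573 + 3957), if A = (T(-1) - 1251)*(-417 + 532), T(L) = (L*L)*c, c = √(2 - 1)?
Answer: -88550001/616 ≈ -1.4375e+5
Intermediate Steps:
c = 1 (c = √1 = 1)
T(L) = L² (T(L) = (L*L)*1 = L²*1 = L²)
A = -143750 (A = ((-1)² - 1251)*(-417 + 532) = (1 - 1251)*115 = -1250*115 = -143750)
A + 1/(-4573 + 3957) = -143750 + 1/(-4573 + 3957) = -143750 + 1/(-616) = -143750 - 1/616 = -88550001/616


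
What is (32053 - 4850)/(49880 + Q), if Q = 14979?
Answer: 27203/64859 ≈ 0.41942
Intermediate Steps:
(32053 - 4850)/(49880 + Q) = (32053 - 4850)/(49880 + 14979) = 27203/64859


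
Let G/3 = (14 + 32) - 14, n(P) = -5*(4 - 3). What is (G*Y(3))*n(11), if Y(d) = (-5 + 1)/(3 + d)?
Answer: 320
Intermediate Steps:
Y(d) = -4/(3 + d)
n(P) = -5 (n(P) = -5*1 = -5)
G = 96 (G = 3*((14 + 32) - 14) = 3*(46 - 14) = 3*32 = 96)
(G*Y(3))*n(11) = (96*(-4/(3 + 3)))*(-5) = (96*(-4/6))*(-5) = (96*(-4*⅙))*(-5) = (96*(-⅔))*(-5) = -64*(-5) = 320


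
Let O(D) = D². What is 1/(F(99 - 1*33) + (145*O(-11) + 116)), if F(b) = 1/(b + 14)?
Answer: 80/1412881 ≈ 5.6622e-5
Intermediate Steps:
F(b) = 1/(14 + b)
1/(F(99 - 1*33) + (145*O(-11) + 116)) = 1/(1/(14 + (99 - 1*33)) + (145*(-11)² + 116)) = 1/(1/(14 + (99 - 33)) + (145*121 + 116)) = 1/(1/(14 + 66) + (17545 + 116)) = 1/(1/80 + 17661) = 1/(1412881/80) = 80/1412881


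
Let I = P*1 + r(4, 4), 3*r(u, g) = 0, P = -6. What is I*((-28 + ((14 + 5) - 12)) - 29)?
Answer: 300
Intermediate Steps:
r(u, g) = 0 (r(u, g) = (⅓)*0 = 0)
I = -6 (I = -6*1 + 0 = -6 + 0 = -6)
I*((-28 + ((14 + 5) - 12)) - 29) = -6*((-28 + ((14 + 5) - 12)) - 29) = -6*((-28 + (19 - 12)) - 29) = -6*((-28 + 7) - 29) = -6*(-21 - 29) = -6*(-50) = 300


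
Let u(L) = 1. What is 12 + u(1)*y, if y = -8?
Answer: 4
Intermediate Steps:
12 + u(1)*y = 12 + 1*(-8) = 12 - 8 = 4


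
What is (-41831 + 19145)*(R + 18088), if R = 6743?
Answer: -563316066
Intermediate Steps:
(-41831 + 19145)*(R + 18088) = (-41831 + 19145)*(6743 + 18088) = -22686*24831 = -563316066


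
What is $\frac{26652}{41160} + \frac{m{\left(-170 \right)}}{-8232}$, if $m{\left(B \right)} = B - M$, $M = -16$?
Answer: $\frac{13711}{20580} \approx 0.66623$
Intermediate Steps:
$m{\left(B \right)} = 16 + B$ ($m{\left(B \right)} = B - -16 = B + 16 = 16 + B$)
$\frac{26652}{41160} + \frac{m{\left(-170 \right)}}{-8232} = \frac{26652}{41160} + \frac{16 - 170}{-8232} = 26652 \cdot \frac{1}{41160} - - \frac{11}{588} = \frac{2221}{3430} + \frac{11}{588} = \frac{13711}{20580}$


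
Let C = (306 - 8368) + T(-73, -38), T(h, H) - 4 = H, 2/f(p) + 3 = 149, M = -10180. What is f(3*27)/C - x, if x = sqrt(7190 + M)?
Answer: -1/591008 - I*sqrt(2990) ≈ -1.692e-6 - 54.681*I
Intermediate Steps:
f(p) = 1/73 (f(p) = 2/(-3 + 149) = 2/146 = 2*(1/146) = 1/73)
T(h, H) = 4 + H
x = I*sqrt(2990) (x = sqrt(7190 - 10180) = sqrt(-2990) = I*sqrt(2990) ≈ 54.681*I)
C = -8096 (C = (306 - 8368) + (4 - 38) = -8062 - 34 = -8096)
f(3*27)/C - x = (1/73)/(-8096) - I*sqrt(2990) = (1/73)*(-1/8096) - I*sqrt(2990) = -1/591008 - I*sqrt(2990)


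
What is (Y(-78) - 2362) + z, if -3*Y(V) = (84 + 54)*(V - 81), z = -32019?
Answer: -27067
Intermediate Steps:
Y(V) = 3726 - 46*V (Y(V) = -(84 + 54)*(V - 81)/3 = -46*(-81 + V) = -(-11178 + 138*V)/3 = 3726 - 46*V)
(Y(-78) - 2362) + z = ((3726 - 46*(-78)) - 2362) - 32019 = ((3726 + 3588) - 2362) - 32019 = (7314 - 2362) - 32019 = 4952 - 32019 = -27067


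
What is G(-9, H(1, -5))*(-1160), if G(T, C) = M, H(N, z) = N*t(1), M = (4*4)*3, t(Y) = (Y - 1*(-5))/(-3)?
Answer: -55680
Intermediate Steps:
t(Y) = -5/3 - Y/3 (t(Y) = (Y + 5)*(-⅓) = (5 + Y)*(-⅓) = -5/3 - Y/3)
M = 48 (M = 16*3 = 48)
H(N, z) = -2*N (H(N, z) = N*(-5/3 - ⅓*1) = N*(-5/3 - ⅓) = N*(-2) = -2*N)
G(T, C) = 48
G(-9, H(1, -5))*(-1160) = 48*(-1160) = -55680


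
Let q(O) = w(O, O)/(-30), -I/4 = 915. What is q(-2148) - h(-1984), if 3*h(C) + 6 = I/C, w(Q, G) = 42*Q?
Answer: 7461291/2480 ≈ 3008.6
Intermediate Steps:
I = -3660 (I = -4*915 = -3660)
q(O) = -7*O/5 (q(O) = (42*O)/(-30) = (42*O)*(-1/30) = -7*O/5)
h(C) = -2 - 1220/C (h(C) = -2 + (-3660/C)/3 = -2 - 1220/C)
q(-2148) - h(-1984) = -7/5*(-2148) - (-2 - 1220/(-1984)) = 15036/5 - (-2 - 1220*(-1/1984)) = 15036/5 - (-2 + 305/496) = 15036/5 - 1*(-687/496) = 15036/5 + 687/496 = 7461291/2480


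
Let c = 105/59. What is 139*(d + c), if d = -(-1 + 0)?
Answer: 22796/59 ≈ 386.37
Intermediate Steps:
c = 105/59 (c = 105*(1/59) = 105/59 ≈ 1.7797)
d = 1 (d = -1*(-1) = 1)
139*(d + c) = 139*(1 + 105/59) = 139*(164/59) = 22796/59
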